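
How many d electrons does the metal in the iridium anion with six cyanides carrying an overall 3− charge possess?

Each cyanide is −1; balancing the −3 overall charge requires Ir(III).
Ir sits in group 9, so the d-electron count is 9 − 3 = 6.

d⁶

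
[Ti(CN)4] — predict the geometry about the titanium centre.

Summing ligand charges against the 0 overall charge gives an oxidation state of +4 for titanium.
Group 4 minus oxidation state 4 gives a d⁰ configuration.
With 4 monodentate ligands the coordination number is 4.
A d⁰ ion has no crystal-field stabilisation preference between square planar and tetrahedral, so four ligands adopt the sterically favoured tetrahedral geometry.

tetrahedral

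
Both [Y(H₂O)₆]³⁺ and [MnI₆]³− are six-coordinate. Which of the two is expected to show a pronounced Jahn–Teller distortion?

[Y(H₂O)₆]³⁺: Summing ligand charges against the +3 overall charge gives an oxidation state of +3 for yttrium. Group 3 minus oxidation state 3 gives a d⁰ configuration. The d⁰ configuration leaves the e_g set evenly filled (or empty) — no strong Jahn–Teller driving force.
[MnI₆]³−: Summing ligand charges against the −3 overall charge gives an oxidation state of +3 for manganese. Group 7 minus oxidation state 3 gives a d⁴ configuration. Iodide is a weak-field ligand for a first-row metal, so the complex is high-spin. The t₂g³e_g¹ (high-spin) configuration has an unevenly filled e_g set; the Jahn–Teller theorem predicts a tetragonal distortion (typically axial elongation) to lift the degeneracy.

[MnI₆]³−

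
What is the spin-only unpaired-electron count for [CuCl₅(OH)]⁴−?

1

Each chloride is −1; each hydroxide is −1; balancing the −4 overall charge requires Cu(II).
Group 11 minus oxidation state 2 gives a d⁹ configuration.
In an octahedral field the d⁹ configuration is t₂g⁶e_g³ (only one arrangement possible), giving 1 unpaired electron.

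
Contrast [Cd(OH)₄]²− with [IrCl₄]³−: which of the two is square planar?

For [Cd(OH)₄]²−: Ligand charges: each hydroxide is −1. With an overall charge of −2 the cadmium centre must be in the +2 oxidation state. Cadmium is a group-12 element; Cd(II) is therefore d¹⁰. A d¹⁰ ion has no crystal-field stabilisation preference between square planar and tetrahedral, so four ligands adopt the sterically favoured tetrahedral geometry. → tetrahedral.
For [IrCl₄]³−: Summing ligand charges against the −3 overall charge gives an oxidation state of +1 for iridium. Ir sits in group 9, so the d-electron count is 9 − 1 = 8. A 5d d⁸ ion has a large crystal-field splitting; square planar leaves the high-energy d_{x²−y²} orbital empty and maximises CFSE. → square planar.

[IrCl₄]³−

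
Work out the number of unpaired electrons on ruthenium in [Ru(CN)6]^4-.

0 unpaired electrons

Ligand charges: each cyanide is −1. With an overall charge of −4 the ruthenium centre must be in the +2 oxidation state.
Group 8 minus oxidation state 2 gives a d⁶ configuration.
The spin state decides the count: a 4d ion has a large Δₒ and is invariably low-spin.
An octahedral low-spin d⁶ ion is t₂g⁶e_g⁰, giving 0 unpaired electrons.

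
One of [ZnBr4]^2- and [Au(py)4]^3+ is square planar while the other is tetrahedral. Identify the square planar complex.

[Au(py)4]^3+

For [ZnBr4]^2-: Summing ligand charges against the −2 overall charge gives an oxidation state of +2 for zinc. Zinc is a group-12 element; Zn(II) is therefore d¹⁰. A d¹⁰ ion has no crystal-field stabilisation preference between square planar and tetrahedral, so four ligands adopt the sterically favoured tetrahedral geometry. → tetrahedral.
For [Au(py)4]^3+: Ligand charges: pyridine is neutral. With an overall charge of +3 the gold centre must be in the +3 oxidation state. Group 11 minus oxidation state 3 gives a d⁸ configuration. A 5d d⁸ ion has a large crystal-field splitting; square planar leaves the high-energy d_{x²−y²} orbital empty and maximises CFSE. → square planar.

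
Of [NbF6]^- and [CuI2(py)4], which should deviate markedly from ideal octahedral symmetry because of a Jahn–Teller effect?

[CuI2(py)4]

[NbF6]^-: Ligand charges: each fluoride is −1. With an overall charge of −1 the niobium centre must be in the +5 oxidation state. Niobium is a group-5 element; Nb(V) is therefore d⁰. The d⁰ configuration leaves the e_g set evenly filled (or empty) — no strong Jahn–Teller driving force.
[CuI2(py)4]: Each iodide is −1; pyridine is neutral; balancing the 0 overall charge requires Cu(II). Copper is a group-11 element; Cu(II) is therefore d⁹. The t₂g⁶e_g³ configuration has an unevenly filled e_g set; the Jahn–Teller theorem predicts a tetragonal distortion (typically axial elongation) to lift the degeneracy.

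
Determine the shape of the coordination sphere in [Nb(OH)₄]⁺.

Summing ligand charges against the +1 overall charge gives an oxidation state of +5 for niobium.
Group 5 minus oxidation state 5 gives a d⁰ configuration.
Coordination number: 4.
A d⁰ ion has no crystal-field stabilisation preference between square planar and tetrahedral, so four ligands adopt the sterically favoured tetrahedral geometry.

tetrahedral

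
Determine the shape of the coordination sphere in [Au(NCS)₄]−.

square planar

Each isothiocyanate is −1; balancing the −1 overall charge requires Au(III).
Group 11 minus oxidation state 3 gives a d⁸ configuration.
With 4 monodentate ligands the coordination number is 4.
A 5d d⁸ ion has a large crystal-field splitting; square planar leaves the high-energy d_{x²−y²} orbital empty and maximises CFSE.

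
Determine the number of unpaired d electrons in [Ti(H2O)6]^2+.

2

Summing ligand charges against the +2 overall charge gives an oxidation state of +2 for titanium.
Group 4 minus oxidation state 2 gives a d² configuration.
In an octahedral field the d² configuration is t₂g²e_g⁰ (only one arrangement possible), giving 2 unpaired electrons.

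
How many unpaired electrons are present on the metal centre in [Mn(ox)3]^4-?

5

Summing ligand charges against the −4 overall charge gives an oxidation state of +2 for manganese.
Mn sits in group 7, so the d-electron count is 7 − 2 = 5.
Counting donor atoms: 3×oxalate (bidentate) → 6 donors. Coordination number = 6.
The spin state decides the count: Oxalate is a weak-field ligand for a first-row metal, so the complex is high-spin.
An octahedral high-spin d⁵ ion is t₂g³e_g², giving 5 unpaired electrons.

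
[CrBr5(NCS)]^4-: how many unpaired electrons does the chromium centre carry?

Summing ligand charges against the −4 overall charge gives an oxidation state of +2 for chromium.
Chromium is a group-6 element; Cr(II) is therefore d⁴.
The spin state decides the count: Bromide and isothiocyanate are weak-field ligands for a first-row metal, so the complex is high-spin.
An octahedral high-spin d⁴ ion is t₂g³e_g¹, giving 4 unpaired electrons.

4 unpaired electrons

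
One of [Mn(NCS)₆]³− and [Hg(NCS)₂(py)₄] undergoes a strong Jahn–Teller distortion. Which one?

[Mn(NCS)₆]³−: Ligand charges: each isothiocyanate is −1. With an overall charge of −3 the manganese centre must be in the +3 oxidation state. Group 7 minus oxidation state 3 gives a d⁴ configuration. Isothiocyanate is a weak-field ligand for a first-row metal, so the complex is high-spin. The t₂g³e_g¹ (high-spin) configuration has an unevenly filled e_g set; the Jahn–Teller theorem predicts a tetragonal distortion (typically axial elongation) to lift the degeneracy.
[Hg(NCS)₂(py)₄]: Summing ligand charges against the 0 overall charge gives an oxidation state of +2 for mercury. Group 12 minus oxidation state 2 gives a d¹⁰ configuration. The d¹⁰ configuration leaves the e_g set evenly filled (or empty) — no strong Jahn–Teller driving force.

[Mn(NCS)₆]³−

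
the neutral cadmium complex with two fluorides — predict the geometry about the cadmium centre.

linear

Summing ligand charges against the 0 overall charge gives an oxidation state of +2 for cadmium.
Group 12 minus oxidation state 2 gives a d¹⁰ configuration.
Coordination number: 2.
A d¹⁰ ion with only two ligands adopts a linear arrangement (sp hybridisation; no CFSE preference).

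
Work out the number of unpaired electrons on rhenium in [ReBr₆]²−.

Ligand charges: each bromide is −1. With an overall charge of −2 the rhenium centre must be in the +4 oxidation state.
Re sits in group 7, so the d-electron count is 7 − 4 = 3.
In an octahedral field the d³ configuration is t₂g³e_g⁰ (only one arrangement possible), giving 3 unpaired electrons.

3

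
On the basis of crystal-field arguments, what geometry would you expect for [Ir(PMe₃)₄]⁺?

square planar

Summing ligand charges against the +1 overall charge gives an oxidation state of +1 for iridium.
Iridium is a group-9 element; Ir(I) is therefore d⁸.
Coordination number: 4.
A 5d d⁸ ion has a large crystal-field splitting; square planar leaves the high-energy d_{x²−y²} orbital empty and maximises CFSE.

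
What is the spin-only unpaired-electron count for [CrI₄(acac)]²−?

Summing ligand charges against the −2 overall charge gives an oxidation state of +3 for chromium.
Chromium is a group-6 element; Cr(III) is therefore d³.
Counting donor atoms: 4×iodide (monodentate) → 4 donors; 1×acetylacetonate (bidentate) → 2 donors. Coordination number = 6.
In an octahedral field the d³ configuration is t₂g³e_g⁰ (only one arrangement possible), giving 3 unpaired electrons.

3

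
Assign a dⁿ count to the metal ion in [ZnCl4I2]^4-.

Each chloride is −1; each iodide is −1; balancing the −4 overall charge requires Zn(II).
Group 12 minus oxidation state 2 gives a d¹⁰ configuration.

d10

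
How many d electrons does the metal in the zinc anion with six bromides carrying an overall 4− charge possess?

d10

Summing ligand charges against the −4 overall charge gives an oxidation state of +2 for zinc.
Zn sits in group 12, so the d-electron count is 12 − 2 = 10.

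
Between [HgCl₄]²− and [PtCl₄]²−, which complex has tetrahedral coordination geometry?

[HgCl₄]²−

For [HgCl₄]²−: Summing ligand charges against the −2 overall charge gives an oxidation state of +2 for mercury. Hg sits in group 12, so the d-electron count is 12 − 2 = 10. A d¹⁰ ion has no crystal-field stabilisation preference between square planar and tetrahedral, so four ligands adopt the sterically favoured tetrahedral geometry. → tetrahedral.
For [PtCl₄]²−: Each chloride is −1; balancing the −2 overall charge requires Pt(II). Pt sits in group 10, so the d-electron count is 10 − 2 = 8. A 5d d⁸ ion has a large crystal-field splitting; square planar leaves the high-energy d_{x²−y²} orbital empty and maximises CFSE. → square planar.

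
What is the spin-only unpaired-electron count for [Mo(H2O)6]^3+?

Summing ligand charges against the +3 overall charge gives an oxidation state of +3 for molybdenum.
Group 6 minus oxidation state 3 gives a d³ configuration.
In an octahedral field the d³ configuration is t₂g³e_g⁰ (only one arrangement possible), giving 3 unpaired electrons.

3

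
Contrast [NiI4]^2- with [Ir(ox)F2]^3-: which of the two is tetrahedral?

For [NiI4]^2-: Summing ligand charges against the −2 overall charge gives an oxidation state of +2 for nickel. Nickel is a group-10 element; Ni(II) is therefore d⁸. Iodide is a weak-field ligand. With weak-field ligands the CFSE gain from square planar is small, so a 3d d⁸ ion takes the sterically preferred tetrahedral geometry. → tetrahedral.
For [Ir(ox)F2]^3-: Ligand charges: each oxalate is −2; each fluoride is −1. With an overall charge of −3 the iridium centre must be in the +1 oxidation state. Ir sits in group 9, so the d-electron count is 9 − 1 = 8. A 5d d⁸ ion has a large crystal-field splitting; square planar leaves the high-energy d_{x²−y²} orbital empty and maximises CFSE. → square planar.

[NiI4]^2-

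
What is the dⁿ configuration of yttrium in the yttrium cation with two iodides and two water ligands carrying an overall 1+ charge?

d⁰

Summing ligand charges against the +1 overall charge gives an oxidation state of +3 for yttrium.
Yttrium is a group-3 element; Y(III) is therefore d⁰.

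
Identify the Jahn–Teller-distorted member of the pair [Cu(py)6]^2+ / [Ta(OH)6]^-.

[Cu(py)6]^2+

[Cu(py)6]^2+: Summing ligand charges against the +2 overall charge gives an oxidation state of +2 for copper. Group 11 minus oxidation state 2 gives a d⁹ configuration. The t₂g⁶e_g³ configuration has an unevenly filled e_g set; the Jahn–Teller theorem predicts a tetragonal distortion (typically axial elongation) to lift the degeneracy.
[Ta(OH)6]^-: Each hydroxide is −1; balancing the −1 overall charge requires Ta(V). Ta sits in group 5, so the d-electron count is 5 − 5 = 0. The d⁰ configuration leaves the e_g set evenly filled (or empty) — no strong Jahn–Teller driving force.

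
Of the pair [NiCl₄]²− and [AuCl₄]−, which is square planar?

For [NiCl₄]²−: Ligand charges: each chloride is −1. With an overall charge of −2 the nickel centre must be in the +2 oxidation state. Group 10 minus oxidation state 2 gives a d⁸ configuration. Chloride is a weak-field ligand. With weak-field ligands the CFSE gain from square planar is small, so a 3d d⁸ ion takes the sterically preferred tetrahedral geometry. → tetrahedral.
For [AuCl₄]−: Each chloride is −1; balancing the −1 overall charge requires Au(III). Au sits in group 11, so the d-electron count is 11 − 3 = 8. A 5d d⁸ ion has a large crystal-field splitting; square planar leaves the high-energy d_{x²−y²} orbital empty and maximises CFSE. → square planar.

[AuCl₄]−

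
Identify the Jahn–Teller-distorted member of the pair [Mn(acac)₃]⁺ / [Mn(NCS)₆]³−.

[Mn(NCS)₆]³−

[Mn(acac)₃]⁺: Ligand charges: each acetylacetonate is −1. With an overall charge of +1 the manganese centre must be in the +4 oxidation state. Manganese is a group-7 element; Mn(IV) is therefore d³. The d³ configuration leaves the e_g set evenly filled (or empty) — no strong Jahn–Teller driving force.
[Mn(NCS)₆]³−: Ligand charges: each isothiocyanate is −1. With an overall charge of −3 the manganese centre must be in the +3 oxidation state. Group 7 minus oxidation state 3 gives a d⁴ configuration. Isothiocyanate is a weak-field ligand for a first-row metal, so the complex is high-spin. The t₂g³e_g¹ (high-spin) configuration has an unevenly filled e_g set; the Jahn–Teller theorem predicts a tetragonal distortion (typically axial elongation) to lift the degeneracy.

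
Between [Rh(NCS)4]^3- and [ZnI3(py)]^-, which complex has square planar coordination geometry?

For [Rh(NCS)4]^3-: Summing ligand charges against the −3 overall charge gives an oxidation state of +1 for rhodium. Rhodium is a group-9 element; Rh(I) is therefore d⁸. A 4d d⁸ ion has a large crystal-field splitting; square planar leaves the high-energy d_{x²−y²} orbital empty and maximises CFSE. → square planar.
For [ZnI3(py)]^-: Summing ligand charges against the −1 overall charge gives an oxidation state of +2 for zinc. Zinc is a group-12 element; Zn(II) is therefore d¹⁰. A d¹⁰ ion has no crystal-field stabilisation preference between square planar and tetrahedral, so four ligands adopt the sterically favoured tetrahedral geometry. → tetrahedral.

[Rh(NCS)4]^3-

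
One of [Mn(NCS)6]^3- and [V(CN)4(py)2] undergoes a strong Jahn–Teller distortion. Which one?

[Mn(NCS)6]^3-

[Mn(NCS)6]^3-: Each isothiocyanate is −1; balancing the −3 overall charge requires Mn(III). Manganese is a group-7 element; Mn(III) is therefore d⁴. Isothiocyanate is a weak-field ligand for a first-row metal, so the complex is high-spin. The t₂g³e_g¹ (high-spin) configuration has an unevenly filled e_g set; the Jahn–Teller theorem predicts a tetragonal distortion (typically axial elongation) to lift the degeneracy.
[V(CN)4(py)2]: Ligand charges: each cyanide is −1; pyridine is neutral. With an overall charge of 0 the vanadium centre must be in the +4 oxidation state. Group 5 minus oxidation state 4 gives a d¹ configuration. The d¹ configuration leaves the e_g set evenly filled (or empty) — no strong Jahn–Teller driving force.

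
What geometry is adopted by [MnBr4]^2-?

Each bromide is −1; balancing the −2 overall charge requires Mn(II).
Mn sits in group 7, so the d-electron count is 7 − 2 = 5.
Coordination number: 4.
Bromide is a weak-field ligand.
A high-spin d⁵ ion has zero CFSE in either geometry, so four ligands adopt the sterically favoured tetrahedral geometry.

tetrahedral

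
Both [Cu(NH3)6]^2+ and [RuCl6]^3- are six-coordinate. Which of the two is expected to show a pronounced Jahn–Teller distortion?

[Cu(NH3)6]^2+

[Cu(NH3)6]^2+: Ammonia is neutral; balancing the +2 overall charge requires Cu(II). Copper is a group-11 element; Cu(II) is therefore d⁹. The t₂g⁶e_g³ configuration has an unevenly filled e_g set; the Jahn–Teller theorem predicts a tetragonal distortion (typically axial elongation) to lift the degeneracy.
[RuCl6]^3-: Each chloride is −1; balancing the −3 overall charge requires Ru(III). Ru sits in group 8, so the d-electron count is 8 − 3 = 5. A 4d ion has a large Δₒ and is invariably low-spin. The d⁵ configuration leaves the e_g set evenly filled (or empty) — no strong Jahn–Teller driving force.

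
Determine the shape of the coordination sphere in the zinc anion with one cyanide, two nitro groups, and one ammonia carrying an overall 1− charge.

Each cyanide is −1; each nitro (N-bound nitrite) is −1; ammonia is neutral; balancing the −1 overall charge requires Zn(II).
Zinc is a group-12 element; Zn(II) is therefore d¹⁰.
Coordination number: 4.
A d¹⁰ ion has no crystal-field stabilisation preference between square planar and tetrahedral, so four ligands adopt the sterically favoured tetrahedral geometry.

tetrahedral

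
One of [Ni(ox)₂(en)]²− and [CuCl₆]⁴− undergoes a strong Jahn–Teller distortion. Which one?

[CuCl₆]⁴−

[Ni(ox)₂(en)]²−: Each oxalate is −2; ethylenediamine is neutral; balancing the −2 overall charge requires Ni(II). Ni sits in group 10, so the d-electron count is 10 − 2 = 8. The d⁸ configuration leaves the e_g set evenly filled (or empty) — no strong Jahn–Teller driving force.
[CuCl₆]⁴−: Each chloride is −1; balancing the −4 overall charge requires Cu(II). Copper is a group-11 element; Cu(II) is therefore d⁹. The t₂g⁶e_g³ configuration has an unevenly filled e_g set; the Jahn–Teller theorem predicts a tetragonal distortion (typically axial elongation) to lift the degeneracy.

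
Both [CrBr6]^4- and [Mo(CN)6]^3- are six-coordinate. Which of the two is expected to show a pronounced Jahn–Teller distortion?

[CrBr6]^4-

[CrBr6]^4-: Ligand charges: each bromide is −1. With an overall charge of −4 the chromium centre must be in the +2 oxidation state. Group 6 minus oxidation state 2 gives a d⁴ configuration. Bromide is a weak-field ligand for a first-row metal, so the complex is high-spin. The t₂g³e_g¹ (high-spin) configuration has an unevenly filled e_g set; the Jahn–Teller theorem predicts a tetragonal distortion (typically axial elongation) to lift the degeneracy.
[Mo(CN)6]^3-: Each cyanide is −1; balancing the −3 overall charge requires Mo(III). Molybdenum is a group-6 element; Mo(III) is therefore d³. The d³ configuration leaves the e_g set evenly filled (or empty) — no strong Jahn–Teller driving force.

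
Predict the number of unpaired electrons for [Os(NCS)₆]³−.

1 unpaired electron

Summing ligand charges against the −3 overall charge gives an oxidation state of +3 for osmium.
Osmium is a group-8 element; Os(III) is therefore d⁵.
The spin state decides the count: a 5d ion has a large Δₒ and is invariably low-spin.
An octahedral low-spin d⁵ ion is t₂g⁵e_g⁰, giving 1 unpaired electron.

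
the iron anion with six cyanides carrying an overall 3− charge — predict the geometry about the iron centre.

octahedral

Summing ligand charges against the −3 overall charge gives an oxidation state of +3 for iron.
Fe sits in group 8, so the d-electron count is 8 − 3 = 5.
With 6 monodentate ligands the coordination number is 6.
Six donors around a single metal centre give an octahedral coordination sphere.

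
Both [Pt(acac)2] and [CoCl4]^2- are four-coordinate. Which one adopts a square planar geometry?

For [Pt(acac)2]: Ligand charges: each acetylacetonate is −1. With an overall charge of 0 the platinum centre must be in the +2 oxidation state. Pt sits in group 10, so the d-electron count is 10 − 2 = 8. A 5d d⁸ ion has a large crystal-field splitting; square planar leaves the high-energy d_{x²−y²} orbital empty and maximises CFSE. → square planar.
For [CoCl4]^2-: Summing ligand charges against the −2 overall charge gives an oxidation state of +2 for cobalt. Co sits in group 9, so the d-electron count is 9 − 2 = 7. For a high-spin 3d d⁷ ion with weak-field ligands the small Δₜ gives little square-planar CFSE advantage, so four ligands adopt the sterically favoured tetrahedral geometry. → tetrahedral.

[Pt(acac)2]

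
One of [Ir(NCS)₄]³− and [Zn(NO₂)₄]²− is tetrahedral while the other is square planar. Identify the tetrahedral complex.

[Zn(NO₂)₄]²−

For [Ir(NCS)₄]³−: Each isothiocyanate is −1; balancing the −3 overall charge requires Ir(I). Group 9 minus oxidation state 1 gives a d⁸ configuration. A 5d d⁸ ion has a large crystal-field splitting; square planar leaves the high-energy d_{x²−y²} orbital empty and maximises CFSE. → square planar.
For [Zn(NO₂)₄]²−: Each nitro (N-bound nitrite) is −1; balancing the −2 overall charge requires Zn(II). Group 12 minus oxidation state 2 gives a d¹⁰ configuration. A d¹⁰ ion has no crystal-field stabilisation preference between square planar and tetrahedral, so four ligands adopt the sterically favoured tetrahedral geometry. → tetrahedral.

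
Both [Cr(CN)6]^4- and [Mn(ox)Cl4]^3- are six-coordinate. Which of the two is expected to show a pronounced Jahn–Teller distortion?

[Cr(CN)6]^4-: Each cyanide is −1; balancing the −4 overall charge requires Cr(II). Cr sits in group 6, so the d-electron count is 6 − 2 = 4. Cyanide is a strong-field ligand (high in the spectrochemical series) for a first-row metal, so the complex is low-spin. The d⁴ configuration leaves the e_g set evenly filled (or empty) — no strong Jahn–Teller driving force.
[Mn(ox)Cl4]^3-: Each oxalate is −2; each chloride is −1; balancing the −3 overall charge requires Mn(III). Mn sits in group 7, so the d-electron count is 7 − 3 = 4. Chloride and oxalate are weak-field ligands for a first-row metal, so the complex is high-spin. The t₂g³e_g¹ (high-spin) configuration has an unevenly filled e_g set; the Jahn–Teller theorem predicts a tetragonal distortion (typically axial elongation) to lift the degeneracy.

[Mn(ox)Cl4]^3-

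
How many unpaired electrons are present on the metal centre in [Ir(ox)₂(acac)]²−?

Ligand charges: each oxalate is −2; each acetylacetonate is −1. With an overall charge of −2 the iridium centre must be in the +3 oxidation state.
Group 9 minus oxidation state 3 gives a d⁶ configuration.
Counting donor atoms: 2×oxalate (bidentate) → 4 donors; 1×acetylacetonate (bidentate) → 2 donors. Coordination number = 6.
The spin state decides the count: a 5d ion has a large Δₒ and is invariably low-spin.
An octahedral low-spin d⁶ ion is t₂g⁶e_g⁰, giving 0 unpaired electrons.

0 unpaired electrons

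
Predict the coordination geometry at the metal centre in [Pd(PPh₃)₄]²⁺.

Ligand charges: triphenylphosphine is neutral. With an overall charge of +2 the palladium centre must be in the +2 oxidation state.
Pd sits in group 10, so the d-electron count is 10 − 2 = 8.
With 4 monodentate ligands the coordination number is 4.
A 4d d⁸ ion has a large crystal-field splitting; square planar leaves the high-energy d_{x²−y²} orbital empty and maximises CFSE.

square planar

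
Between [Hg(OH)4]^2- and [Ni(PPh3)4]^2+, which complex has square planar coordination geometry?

[Ni(PPh3)4]^2+

For [Hg(OH)4]^2-: Each hydroxide is −1; balancing the −2 overall charge requires Hg(II). Hg sits in group 12, so the d-electron count is 12 − 2 = 10. A d¹⁰ ion has no crystal-field stabilisation preference between square planar and tetrahedral, so four ligands adopt the sterically favoured tetrahedral geometry. → tetrahedral.
For [Ni(PPh3)4]^2+: Ligand charges: triphenylphosphine is neutral. With an overall charge of +2 the nickel centre must be in the +2 oxidation state. Group 10 minus oxidation state 2 gives a d⁸ configuration. Triphenylphosphine is a strong-field ligand (high in the spectrochemical series). A 3d d⁸ ion with strong-field ligands gains enough CFSE to favour square planar over tetrahedral. → square planar.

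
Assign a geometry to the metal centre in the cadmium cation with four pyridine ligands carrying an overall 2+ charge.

Summing ligand charges against the +2 overall charge gives an oxidation state of +2 for cadmium.
Cadmium is a group-12 element; Cd(II) is therefore d¹⁰.
Coordination number: 4.
A d¹⁰ ion has no crystal-field stabilisation preference between square planar and tetrahedral, so four ligands adopt the sterically favoured tetrahedral geometry.

tetrahedral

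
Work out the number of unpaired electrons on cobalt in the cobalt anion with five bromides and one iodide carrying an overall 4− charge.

Summing ligand charges against the −4 overall charge gives an oxidation state of +2 for cobalt.
Co sits in group 9, so the d-electron count is 9 − 2 = 7.
The spin state decides the count: Bromide and iodide are weak-field ligands for a first-row metal, so the complex is high-spin.
An octahedral high-spin d⁷ ion is t₂g⁵e_g², giving 3 unpaired electrons.

3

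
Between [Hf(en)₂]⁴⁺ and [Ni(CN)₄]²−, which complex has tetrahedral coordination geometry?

[Hf(en)₂]⁴⁺

For [Hf(en)₂]⁴⁺: Ethylenediamine is neutral; balancing the +4 overall charge requires Hf(IV). Hf sits in group 4, so the d-electron count is 4 − 4 = 0. A d⁰ ion has no crystal-field stabilisation preference between square planar and tetrahedral, so four ligands adopt the sterically favoured tetrahedral geometry. → tetrahedral.
For [Ni(CN)₄]²−: Each cyanide is −1; balancing the −2 overall charge requires Ni(II). Nickel is a group-10 element; Ni(II) is therefore d⁸. Cyanide is a strong-field ligand (high in the spectrochemical series). A 3d d⁸ ion with strong-field ligands gains enough CFSE to favour square planar over tetrahedral. → square planar.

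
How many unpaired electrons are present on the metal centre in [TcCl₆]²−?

Summing ligand charges against the −2 overall charge gives an oxidation state of +4 for technetium.
Group 7 minus oxidation state 4 gives a d³ configuration.
In an octahedral field the d³ configuration is t₂g³e_g⁰ (only one arrangement possible), giving 3 unpaired electrons.

3 unpaired electrons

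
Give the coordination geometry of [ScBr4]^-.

Summing ligand charges against the −1 overall charge gives an oxidation state of +3 for scandium.
Sc sits in group 3, so the d-electron count is 3 − 3 = 0.
With 4 monodentate ligands the coordination number is 4.
A d⁰ ion has no crystal-field stabilisation preference between square planar and tetrahedral, so four ligands adopt the sterically favoured tetrahedral geometry.

tetrahedral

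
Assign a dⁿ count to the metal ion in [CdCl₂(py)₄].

d10

Ligand charges: each chloride is −1; pyridine is neutral. With an overall charge of 0 the cadmium centre must be in the +2 oxidation state.
Cd sits in group 12, so the d-electron count is 12 − 2 = 10.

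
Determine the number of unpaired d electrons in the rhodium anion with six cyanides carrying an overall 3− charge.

0 unpaired electrons

Summing ligand charges against the −3 overall charge gives an oxidation state of +3 for rhodium.
Group 9 minus oxidation state 3 gives a d⁶ configuration.
The spin state decides the count: a 4d ion has a large Δₒ and is invariably low-spin.
An octahedral low-spin d⁶ ion is t₂g⁶e_g⁰, giving 0 unpaired electrons.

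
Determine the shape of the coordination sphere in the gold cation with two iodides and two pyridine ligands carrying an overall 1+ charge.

Ligand charges: each iodide is −1; pyridine is neutral. With an overall charge of +1 the gold centre must be in the +3 oxidation state.
Gold is a group-11 element; Au(III) is therefore d⁸.
With 4 monodentate ligands the coordination number is 4.
A 5d d⁸ ion has a large crystal-field splitting; square planar leaves the high-energy d_{x²−y²} orbital empty and maximises CFSE.

square planar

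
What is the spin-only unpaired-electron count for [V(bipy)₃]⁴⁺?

1 unpaired electron

Ligand charges: 2,2′-bipyridine is neutral. With an overall charge of +4 the vanadium centre must be in the +4 oxidation state.
Vanadium is a group-5 element; V(IV) is therefore d¹.
Counting donor atoms: 3×2,2′-bipyridine (bidentate) → 6 donors. Coordination number = 6.
In an octahedral field the d¹ configuration is t₂g¹e_g⁰ (only one arrangement possible), giving 1 unpaired electron.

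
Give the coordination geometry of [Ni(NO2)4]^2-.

Each nitro (N-bound nitrite) is −1; balancing the −2 overall charge requires Ni(II).
Nickel is a group-10 element; Ni(II) is therefore d⁸.
With 4 monodentate ligands the coordination number is 4.
Nitro (N-bound nitrite) is a strong-field ligand (high in the spectrochemical series).
A 3d d⁸ ion with strong-field ligands gains enough CFSE to favour square planar over tetrahedral.

square planar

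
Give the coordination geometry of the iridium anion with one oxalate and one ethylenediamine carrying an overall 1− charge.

Each oxalate is −2; ethylenediamine is neutral; balancing the −1 overall charge requires Ir(I).
Ir sits in group 9, so the d-electron count is 9 − 1 = 8.
Counting donor atoms: 1×oxalate (bidentate) → 2 donors; 1×ethylenediamine (bidentate) → 2 donors. Coordination number = 4.
A 5d d⁸ ion has a large crystal-field splitting; square planar leaves the high-energy d_{x²−y²} orbital empty and maximises CFSE.

square planar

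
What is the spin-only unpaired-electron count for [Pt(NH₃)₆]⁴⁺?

0

Ligand charges: ammonia is neutral. With an overall charge of +4 the platinum centre must be in the +4 oxidation state.
Platinum is a group-10 element; Pt(IV) is therefore d⁶.
The spin state decides the count: a 5d ion has a large Δₒ and is invariably low-spin.
An octahedral low-spin d⁶ ion is t₂g⁶e_g⁰, giving 0 unpaired electrons.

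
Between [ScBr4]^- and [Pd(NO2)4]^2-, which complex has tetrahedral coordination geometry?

[ScBr4]^-

For [ScBr4]^-: Summing ligand charges against the −1 overall charge gives an oxidation state of +3 for scandium. Sc sits in group 3, so the d-electron count is 3 − 3 = 0. A d⁰ ion has no crystal-field stabilisation preference between square planar and tetrahedral, so four ligands adopt the sterically favoured tetrahedral geometry. → tetrahedral.
For [Pd(NO2)4]^2-: Summing ligand charges against the −2 overall charge gives an oxidation state of +2 for palladium. Pd sits in group 10, so the d-electron count is 10 − 2 = 8. A 4d d⁸ ion has a large crystal-field splitting; square planar leaves the high-energy d_{x²−y²} orbital empty and maximises CFSE. → square planar.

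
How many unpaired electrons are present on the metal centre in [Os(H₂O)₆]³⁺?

1 unpaired electron

Summing ligand charges against the +3 overall charge gives an oxidation state of +3 for osmium.
Os sits in group 8, so the d-electron count is 8 − 3 = 5.
The spin state decides the count: a 5d ion has a large Δₒ and is invariably low-spin.
An octahedral low-spin d⁵ ion is t₂g⁵e_g⁰, giving 1 unpaired electron.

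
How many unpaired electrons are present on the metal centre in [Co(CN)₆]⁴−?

Each cyanide is −1; balancing the −4 overall charge requires Co(II).
Co sits in group 9, so the d-electron count is 9 − 2 = 7.
The spin state decides the count: Cyanide is a strong-field ligand (high in the spectrochemical series) for a first-row metal, so the complex is low-spin.
An octahedral low-spin d⁷ ion is t₂g⁶e_g¹, giving 1 unpaired electron.

1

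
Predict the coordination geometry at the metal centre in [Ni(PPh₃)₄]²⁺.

Triphenylphosphine is neutral; balancing the +2 overall charge requires Ni(II).
Group 10 minus oxidation state 2 gives a d⁸ configuration.
Coordination number: 4.
Triphenylphosphine is a strong-field ligand (high in the spectrochemical series).
A 3d d⁸ ion with strong-field ligands gains enough CFSE to favour square planar over tetrahedral.

square planar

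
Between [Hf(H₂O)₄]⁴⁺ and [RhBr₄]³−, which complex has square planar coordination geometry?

[RhBr₄]³−

For [Hf(H₂O)₄]⁴⁺: Water is neutral; balancing the +4 overall charge requires Hf(IV). Hafnium is a group-4 element; Hf(IV) is therefore d⁰. A d⁰ ion has no crystal-field stabilisation preference between square planar and tetrahedral, so four ligands adopt the sterically favoured tetrahedral geometry. → tetrahedral.
For [RhBr₄]³−: Ligand charges: each bromide is −1. With an overall charge of −3 the rhodium centre must be in the +1 oxidation state. Rhodium is a group-9 element; Rh(I) is therefore d⁸. A 4d d⁸ ion has a large crystal-field splitting; square planar leaves the high-energy d_{x²−y²} orbital empty and maximises CFSE. → square planar.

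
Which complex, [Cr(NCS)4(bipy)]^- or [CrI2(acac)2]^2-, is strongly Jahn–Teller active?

[Cr(NCS)4(bipy)]^-: Ligand charges: each isothiocyanate is −1; 2,2′-bipyridine is neutral. With an overall charge of −1 the chromium centre must be in the +3 oxidation state. Cr sits in group 6, so the d-electron count is 6 − 3 = 3. The d³ configuration leaves the e_g set evenly filled (or empty) — no strong Jahn–Teller driving force.
[CrI2(acac)2]^2-: Ligand charges: each iodide is −1; each acetylacetonate is −1. With an overall charge of −2 the chromium centre must be in the +2 oxidation state. Group 6 minus oxidation state 2 gives a d⁴ configuration. Acetylacetonate and iodide are weak-field ligands for a first-row metal, so the complex is high-spin. The t₂g³e_g¹ (high-spin) configuration has an unevenly filled e_g set; the Jahn–Teller theorem predicts a tetragonal distortion (typically axial elongation) to lift the degeneracy.

[CrI2(acac)2]^2-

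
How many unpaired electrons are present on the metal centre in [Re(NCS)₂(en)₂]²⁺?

3

Ligand charges: each isothiocyanate is −1; ethylenediamine is neutral. With an overall charge of +2 the rhenium centre must be in the +4 oxidation state.
Rhenium is a group-7 element; Re(IV) is therefore d³.
Counting donor atoms: 2×isothiocyanate (monodentate) → 2 donors; 2×ethylenediamine (bidentate) → 4 donors. Coordination number = 6.
In an octahedral field the d³ configuration is t₂g³e_g⁰ (only one arrangement possible), giving 3 unpaired electrons.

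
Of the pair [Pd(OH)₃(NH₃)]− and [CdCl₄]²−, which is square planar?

For [Pd(OH)₃(NH₃)]−: Ligand charges: each hydroxide is −1; ammonia is neutral. With an overall charge of −1 the palladium centre must be in the +2 oxidation state. Pd sits in group 10, so the d-electron count is 10 − 2 = 8. A 4d d⁸ ion has a large crystal-field splitting; square planar leaves the high-energy d_{x²−y²} orbital empty and maximises CFSE. → square planar.
For [CdCl₄]²−: Each chloride is −1; balancing the −2 overall charge requires Cd(II). Cadmium is a group-12 element; Cd(II) is therefore d¹⁰. A d¹⁰ ion has no crystal-field stabilisation preference between square planar and tetrahedral, so four ligands adopt the sterically favoured tetrahedral geometry. → tetrahedral.

[Pd(OH)₃(NH₃)]−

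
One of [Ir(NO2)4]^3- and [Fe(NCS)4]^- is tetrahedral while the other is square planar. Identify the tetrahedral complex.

[Fe(NCS)4]^-

For [Ir(NO2)4]^3-: Each nitro (N-bound nitrite) is −1; balancing the −3 overall charge requires Ir(I). Group 9 minus oxidation state 1 gives a d⁸ configuration. A 5d d⁸ ion has a large crystal-field splitting; square planar leaves the high-energy d_{x²−y²} orbital empty and maximises CFSE. → square planar.
For [Fe(NCS)4]^-: Each isothiocyanate is −1; balancing the −1 overall charge requires Fe(III). Fe sits in group 8, so the d-electron count is 8 − 3 = 5. A high-spin d⁵ ion has zero CFSE in either geometry, so four ligands adopt the sterically favoured tetrahedral geometry. → tetrahedral.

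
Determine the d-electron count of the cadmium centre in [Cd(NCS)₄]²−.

d¹⁰

Each isothiocyanate is −1; balancing the −2 overall charge requires Cd(II).
Cd sits in group 12, so the d-electron count is 12 − 2 = 10.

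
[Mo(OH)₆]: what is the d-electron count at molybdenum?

d⁰

Each hydroxide is −1; balancing the 0 overall charge requires Mo(VI).
Molybdenum is a group-6 element; Mo(VI) is therefore d⁰.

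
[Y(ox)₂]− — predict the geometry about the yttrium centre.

Summing ligand charges against the −1 overall charge gives an oxidation state of +3 for yttrium.
Y sits in group 3, so the d-electron count is 3 − 3 = 0.
Counting donor atoms: 2×oxalate (bidentate) → 4 donors. Coordination number = 4.
A d⁰ ion has no crystal-field stabilisation preference between square planar and tetrahedral, so four ligands adopt the sterically favoured tetrahedral geometry.

tetrahedral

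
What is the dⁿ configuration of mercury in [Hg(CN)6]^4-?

d10

Ligand charges: each cyanide is −1. With an overall charge of −4 the mercury centre must be in the +2 oxidation state.
Group 12 minus oxidation state 2 gives a d¹⁰ configuration.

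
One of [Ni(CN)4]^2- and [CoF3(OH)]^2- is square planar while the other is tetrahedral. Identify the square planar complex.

For [Ni(CN)4]^2-: Ligand charges: each cyanide is −1. With an overall charge of −2 the nickel centre must be in the +2 oxidation state. Ni sits in group 10, so the d-electron count is 10 − 2 = 8. Cyanide is a strong-field ligand (high in the spectrochemical series). A 3d d⁸ ion with strong-field ligands gains enough CFSE to favour square planar over tetrahedral. → square planar.
For [CoF3(OH)]^2-: Summing ligand charges against the −2 overall charge gives an oxidation state of +2 for cobalt. Cobalt is a group-9 element; Co(II) is therefore d⁷. For a high-spin 3d d⁷ ion with weak-field ligands the small Δₜ gives little square-planar CFSE advantage, so four ligands adopt the sterically favoured tetrahedral geometry. → tetrahedral.

[Ni(CN)4]^2-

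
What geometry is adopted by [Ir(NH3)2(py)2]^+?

Ligand charges: ammonia is neutral; pyridine is neutral. With an overall charge of +1 the iridium centre must be in the +1 oxidation state.
Iridium is a group-9 element; Ir(I) is therefore d⁸.
Coordination number: 4.
A 5d d⁸ ion has a large crystal-field splitting; square planar leaves the high-energy d_{x²−y²} orbital empty and maximises CFSE.

square planar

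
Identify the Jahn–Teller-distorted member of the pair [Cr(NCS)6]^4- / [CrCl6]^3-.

[Cr(NCS)6]^4-: Summing ligand charges against the −4 overall charge gives an oxidation state of +2 for chromium. Cr sits in group 6, so the d-electron count is 6 − 2 = 4. Isothiocyanate is a weak-field ligand for a first-row metal, so the complex is high-spin. The t₂g³e_g¹ (high-spin) configuration has an unevenly filled e_g set; the Jahn–Teller theorem predicts a tetragonal distortion (typically axial elongation) to lift the degeneracy.
[CrCl6]^3-: Summing ligand charges against the −3 overall charge gives an oxidation state of +3 for chromium. Chromium is a group-6 element; Cr(III) is therefore d³. The d³ configuration leaves the e_g set evenly filled (or empty) — no strong Jahn–Teller driving force.

[Cr(NCS)6]^4-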